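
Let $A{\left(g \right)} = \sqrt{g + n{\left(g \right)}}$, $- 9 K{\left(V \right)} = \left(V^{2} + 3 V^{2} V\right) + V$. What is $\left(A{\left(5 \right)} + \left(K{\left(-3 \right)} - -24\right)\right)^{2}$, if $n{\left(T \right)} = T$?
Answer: $\frac{9499}{9} + \frac{194 \sqrt{10}}{3} \approx 1259.9$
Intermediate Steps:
$K{\left(V \right)} = - \frac{V^{3}}{3} - \frac{V}{9} - \frac{V^{2}}{9}$ ($K{\left(V \right)} = - \frac{\left(V^{2} + 3 V^{2} V\right) + V}{9} = - \frac{\left(V^{2} + 3 V^{3}\right) + V}{9} = - \frac{V + V^{2} + 3 V^{3}}{9} = - \frac{V^{3}}{3} - \frac{V}{9} - \frac{V^{2}}{9}$)
$A{\left(g \right)} = \sqrt{2} \sqrt{g}$ ($A{\left(g \right)} = \sqrt{g + g} = \sqrt{2 g} = \sqrt{2} \sqrt{g}$)
$\left(A{\left(5 \right)} + \left(K{\left(-3 \right)} - -24\right)\right)^{2} = \left(\sqrt{2} \sqrt{5} - \left(-24 - \frac{1 - 3 + 3 \left(-3\right)^{2}}{3}\right)\right)^{2} = \left(\sqrt{10} + \left(\left(- \frac{1}{9}\right) \left(-3\right) \left(1 - 3 + 3 \cdot 9\right) + 24\right)\right)^{2} = \left(\sqrt{10} + \left(\left(- \frac{1}{9}\right) \left(-3\right) \left(1 - 3 + 27\right) + 24\right)\right)^{2} = \left(\sqrt{10} + \left(\left(- \frac{1}{9}\right) \left(-3\right) 25 + 24\right)\right)^{2} = \left(\sqrt{10} + \left(\frac{25}{3} + 24\right)\right)^{2} = \left(\sqrt{10} + \frac{97}{3}\right)^{2} = \left(\frac{97}{3} + \sqrt{10}\right)^{2}$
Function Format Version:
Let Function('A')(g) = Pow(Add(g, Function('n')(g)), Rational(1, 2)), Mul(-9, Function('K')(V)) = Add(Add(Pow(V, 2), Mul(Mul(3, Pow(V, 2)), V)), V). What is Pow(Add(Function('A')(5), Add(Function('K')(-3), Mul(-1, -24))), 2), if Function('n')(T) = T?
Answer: Add(Rational(9499, 9), Mul(Rational(194, 3), Pow(10, Rational(1, 2)))) ≈ 1259.9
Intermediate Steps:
Function('K')(V) = Add(Mul(Rational(-1, 3), Pow(V, 3)), Mul(Rational(-1, 9), V), Mul(Rational(-1, 9), Pow(V, 2))) (Function('K')(V) = Mul(Rational(-1, 9), Add(Add(Pow(V, 2), Mul(Mul(3, Pow(V, 2)), V)), V)) = Mul(Rational(-1, 9), Add(Add(Pow(V, 2), Mul(3, Pow(V, 3))), V)) = Mul(Rational(-1, 9), Add(V, Pow(V, 2), Mul(3, Pow(V, 3)))) = Add(Mul(Rational(-1, 3), Pow(V, 3)), Mul(Rational(-1, 9), V), Mul(Rational(-1, 9), Pow(V, 2))))
Function('A')(g) = Mul(Pow(2, Rational(1, 2)), Pow(g, Rational(1, 2))) (Function('A')(g) = Pow(Add(g, g), Rational(1, 2)) = Pow(Mul(2, g), Rational(1, 2)) = Mul(Pow(2, Rational(1, 2)), Pow(g, Rational(1, 2))))
Pow(Add(Function('A')(5), Add(Function('K')(-3), Mul(-1, -24))), 2) = Pow(Add(Mul(Pow(2, Rational(1, 2)), Pow(5, Rational(1, 2))), Add(Mul(Rational(-1, 9), -3, Add(1, -3, Mul(3, Pow(-3, 2)))), Mul(-1, -24))), 2) = Pow(Add(Pow(10, Rational(1, 2)), Add(Mul(Rational(-1, 9), -3, Add(1, -3, Mul(3, 9))), 24)), 2) = Pow(Add(Pow(10, Rational(1, 2)), Add(Mul(Rational(-1, 9), -3, Add(1, -3, 27)), 24)), 2) = Pow(Add(Pow(10, Rational(1, 2)), Add(Mul(Rational(-1, 9), -3, 25), 24)), 2) = Pow(Add(Pow(10, Rational(1, 2)), Add(Rational(25, 3), 24)), 2) = Pow(Add(Pow(10, Rational(1, 2)), Rational(97, 3)), 2) = Pow(Add(Rational(97, 3), Pow(10, Rational(1, 2))), 2)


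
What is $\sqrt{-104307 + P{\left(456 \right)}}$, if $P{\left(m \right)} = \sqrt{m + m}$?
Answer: $\sqrt{-104307 + 4 \sqrt{57}} \approx 322.92 i$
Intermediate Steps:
$P{\left(m \right)} = \sqrt{2} \sqrt{m}$ ($P{\left(m \right)} = \sqrt{2 m} = \sqrt{2} \sqrt{m}$)
$\sqrt{-104307 + P{\left(456 \right)}} = \sqrt{-104307 + \sqrt{2} \sqrt{456}} = \sqrt{-104307 + \sqrt{2} \cdot 2 \sqrt{114}} = \sqrt{-104307 + 4 \sqrt{57}}$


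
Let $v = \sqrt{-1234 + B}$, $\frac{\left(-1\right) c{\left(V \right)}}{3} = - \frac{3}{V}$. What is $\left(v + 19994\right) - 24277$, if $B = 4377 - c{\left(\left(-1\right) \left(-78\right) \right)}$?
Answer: $-4283 + \frac{\sqrt{2124590}}{26} \approx -4226.9$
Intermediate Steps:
$c{\left(V \right)} = \frac{9}{V}$ ($c{\left(V \right)} = - 3 \left(- \frac{3}{V}\right) = \frac{9}{V}$)
$B = \frac{113799}{26}$ ($B = 4377 - \frac{9}{\left(-1\right) \left(-78\right)} = 4377 - \frac{9}{78} = 4377 - 9 \cdot \frac{1}{78} = 4377 - \frac{3}{26} = \frac{113799}{26} \approx 4376.9$)
$v = \frac{\sqrt{2124590}}{26}$ ($v = \sqrt{-1234 + \frac{113799}{26}} = \sqrt{\frac{81715}{26}} = \frac{\sqrt{2124590}}{26} \approx 56.061$)
$\left(v + 19994\right) - 24277 = \left(\frac{\sqrt{2124590}}{26} + 19994\right) - 24277 = \left(19994 + \frac{\sqrt{2124590}}{26}\right) - 24277 = -4283 + \frac{\sqrt{2124590}}{26}$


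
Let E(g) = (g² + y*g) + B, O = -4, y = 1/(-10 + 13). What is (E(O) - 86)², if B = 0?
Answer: 45796/9 ≈ 5088.4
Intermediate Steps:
y = ⅓ (y = 1/3 = ⅓ ≈ 0.33333)
E(g) = g² + g/3 (E(g) = (g² + g/3) + 0 = g² + g/3)
(E(O) - 86)² = (-4*(⅓ - 4) - 86)² = (-4*(-11/3) - 86)² = (44/3 - 86)² = (-214/3)² = 45796/9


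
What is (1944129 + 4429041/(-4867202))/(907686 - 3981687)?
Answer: -3154154709339/4987261271734 ≈ -0.63244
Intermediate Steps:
(1944129 + 4429041/(-4867202))/(907686 - 3981687) = (1944129 + 4429041*(-1/4867202))/(-3074001) = (1944129 - 4429041/4867202)*(-1/3074001) = (9462464128017/4867202)*(-1/3074001) = -3154154709339/4987261271734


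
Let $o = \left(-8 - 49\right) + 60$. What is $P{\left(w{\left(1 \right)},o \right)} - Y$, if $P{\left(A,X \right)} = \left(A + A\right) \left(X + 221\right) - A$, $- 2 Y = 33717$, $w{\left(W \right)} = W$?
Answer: $\frac{34611}{2} \approx 17306.0$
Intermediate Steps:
$o = 3$ ($o = -57 + 60 = 3$)
$Y = - \frac{33717}{2}$ ($Y = \left(- \frac{1}{2}\right) 33717 = - \frac{33717}{2} \approx -16859.0$)
$P{\left(A,X \right)} = - A + 2 A \left(221 + X\right)$ ($P{\left(A,X \right)} = 2 A \left(221 + X\right) - A = - A + 2 A \left(221 + X\right)$)
$P{\left(w{\left(1 \right)},o \right)} - Y = 1 \left(441 + 2 \cdot 3\right) - - \frac{33717}{2} = 1 \left(441 + 6\right) + \frac{33717}{2} = 1 \cdot 447 + \frac{33717}{2} = 447 + \frac{33717}{2} = \frac{34611}{2}$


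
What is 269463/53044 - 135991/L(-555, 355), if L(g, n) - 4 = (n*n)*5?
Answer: 162582944123/33424562676 ≈ 4.8642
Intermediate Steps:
L(g, n) = 4 + 5*n² (L(g, n) = 4 + (n*n)*5 = 4 + n²*5 = 4 + 5*n²)
269463/53044 - 135991/L(-555, 355) = 269463/53044 - 135991/(4 + 5*355²) = 269463*(1/53044) - 135991/(4 + 5*126025) = 269463/53044 - 135991/(4 + 630125) = 269463/53044 - 135991/630129 = 162582944123/33424562676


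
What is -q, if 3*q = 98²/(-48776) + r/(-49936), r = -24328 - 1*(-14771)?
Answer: 79959/43494256 ≈ 0.0018384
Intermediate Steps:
r = -9557 (r = -24328 + 14771 = -9557)
q = -79959/43494256 (q = (98²/(-48776) - 9557/(-49936))/3 = (9604*(-1/48776) - 9557*(-1/49936))/3 = (-343/1742 + 9557/49936)/3 = (⅓)*(-239877/43494256) = -79959/43494256 ≈ -0.0018384)
-q = -1*(-79959/43494256) = 79959/43494256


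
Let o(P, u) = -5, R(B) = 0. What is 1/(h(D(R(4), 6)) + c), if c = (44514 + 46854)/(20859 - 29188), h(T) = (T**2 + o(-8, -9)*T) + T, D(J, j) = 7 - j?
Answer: -8329/116355 ≈ -0.071583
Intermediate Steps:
h(T) = T**2 - 4*T (h(T) = (T**2 - 5*T) + T = T**2 - 4*T)
c = -91368/8329 (c = 91368/(-8329) = 91368*(-1/8329) = -91368/8329 ≈ -10.970)
1/(h(D(R(4), 6)) + c) = 1/((7 - 1*6)*(-4 + (7 - 1*6)) - 91368/8329) = 1/((7 - 6)*(-4 + (7 - 6)) - 91368/8329) = 1/(1*(-4 + 1) - 91368/8329) = 1/(1*(-3) - 91368/8329) = 1/(-3 - 91368/8329) = 1/(-116355/8329) = -8329/116355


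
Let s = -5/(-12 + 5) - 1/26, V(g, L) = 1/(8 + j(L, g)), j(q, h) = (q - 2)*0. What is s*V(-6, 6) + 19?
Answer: 27787/1456 ≈ 19.084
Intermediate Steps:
j(q, h) = 0 (j(q, h) = (-2 + q)*0 = 0)
V(g, L) = ⅛ (V(g, L) = 1/(8 + 0) = 1/8 = ⅛)
s = 123/182 (s = -5/(-7) - 1*1/26 = -5*(-⅐) - 1/26 = 5/7 - 1/26 = 123/182 ≈ 0.67582)
s*V(-6, 6) + 19 = (123/182)*(⅛) + 19 = 123/1456 + 19 = 27787/1456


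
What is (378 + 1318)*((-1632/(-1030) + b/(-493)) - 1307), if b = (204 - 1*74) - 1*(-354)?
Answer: -562542401952/253895 ≈ -2.2156e+6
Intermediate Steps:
b = 484 (b = (204 - 74) + 354 = 130 + 354 = 484)
(378 + 1318)*((-1632/(-1030) + b/(-493)) - 1307) = (378 + 1318)*((-1632/(-1030) + 484/(-493)) - 1307) = 1696*((-1632*(-1/1030) + 484*(-1/493)) - 1307) = 1696*((816/515 - 484/493) - 1307) = 1696*(153028/253895 - 1307) = 1696*(-331687737/253895) = -562542401952/253895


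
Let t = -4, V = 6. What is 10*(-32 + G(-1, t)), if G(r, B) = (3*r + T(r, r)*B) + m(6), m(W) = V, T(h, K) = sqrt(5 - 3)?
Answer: -290 - 40*sqrt(2) ≈ -346.57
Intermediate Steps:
T(h, K) = sqrt(2)
m(W) = 6
G(r, B) = 6 + 3*r + B*sqrt(2) (G(r, B) = (3*r + sqrt(2)*B) + 6 = (3*r + B*sqrt(2)) + 6 = 6 + 3*r + B*sqrt(2))
10*(-32 + G(-1, t)) = 10*(-32 + (6 + 3*(-1) - 4*sqrt(2))) = 10*(-32 + (6 - 3 - 4*sqrt(2))) = 10*(-32 + (3 - 4*sqrt(2))) = 10*(-29 - 4*sqrt(2)) = -290 - 40*sqrt(2)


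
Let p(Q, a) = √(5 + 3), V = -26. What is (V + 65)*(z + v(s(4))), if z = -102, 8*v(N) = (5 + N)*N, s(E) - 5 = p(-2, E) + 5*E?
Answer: -1131/4 + 2145*√2/4 ≈ 475.62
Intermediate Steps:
p(Q, a) = 2*√2 (p(Q, a) = √8 = 2*√2)
s(E) = 5 + 2*√2 + 5*E (s(E) = 5 + (2*√2 + 5*E) = 5 + 2*√2 + 5*E)
v(N) = N*(5 + N)/8 (v(N) = ((5 + N)*N)/8 = (N*(5 + N))/8 = N*(5 + N)/8)
(V + 65)*(z + v(s(4))) = (-26 + 65)*(-102 + (5 + 2*√2 + 5*4)*(5 + (5 + 2*√2 + 5*4))/8) = 39*(-102 + (5 + 2*√2 + 20)*(5 + (5 + 2*√2 + 20))/8) = 39*(-102 + (25 + 2*√2)*(5 + (25 + 2*√2))/8) = 39*(-102 + (25 + 2*√2)*(30 + 2*√2)/8) = -3978 + 39*(25 + 2*√2)*(30 + 2*√2)/8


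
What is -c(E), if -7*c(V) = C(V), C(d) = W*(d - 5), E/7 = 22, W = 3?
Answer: 447/7 ≈ 63.857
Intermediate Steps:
E = 154 (E = 7*22 = 154)
C(d) = -15 + 3*d (C(d) = 3*(d - 5) = 3*(-5 + d) = -15 + 3*d)
c(V) = 15/7 - 3*V/7 (c(V) = -(-15 + 3*V)/7 = 15/7 - 3*V/7)
-c(E) = -(15/7 - 3/7*154) = -(15/7 - 66) = -1*(-447/7) = 447/7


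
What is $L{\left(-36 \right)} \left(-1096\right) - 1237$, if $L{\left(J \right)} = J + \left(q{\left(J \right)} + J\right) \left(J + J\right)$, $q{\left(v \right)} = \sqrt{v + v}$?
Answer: $-2802613 + 473472 i \sqrt{2} \approx -2.8026 \cdot 10^{6} + 6.6959 \cdot 10^{5} i$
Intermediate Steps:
$q{\left(v \right)} = \sqrt{2} \sqrt{v}$ ($q{\left(v \right)} = \sqrt{2 v} = \sqrt{2} \sqrt{v}$)
$L{\left(J \right)} = J + 2 J \left(J + \sqrt{2} \sqrt{J}\right)$ ($L{\left(J \right)} = J + \left(\sqrt{2} \sqrt{J} + J\right) \left(J + J\right) = J + \left(J + \sqrt{2} \sqrt{J}\right) 2 J = J + 2 J \left(J + \sqrt{2} \sqrt{J}\right)$)
$L{\left(-36 \right)} \left(-1096\right) - 1237 = - 36 \left(1 + 2 \left(-36\right) + 2 \sqrt{2} \sqrt{-36}\right) \left(-1096\right) - 1237 = - 36 \left(1 - 72 + 2 \sqrt{2} \cdot 6 i\right) \left(-1096\right) - 1237 = - 36 \left(1 - 72 + 12 i \sqrt{2}\right) \left(-1096\right) - 1237 = - 36 \left(-71 + 12 i \sqrt{2}\right) \left(-1096\right) - 1237 = \left(2556 - 432 i \sqrt{2}\right) \left(-1096\right) - 1237 = \left(-2801376 + 473472 i \sqrt{2}\right) - 1237 = -2802613 + 473472 i \sqrt{2}$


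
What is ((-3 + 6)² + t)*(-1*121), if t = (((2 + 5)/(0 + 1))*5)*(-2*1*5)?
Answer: 41261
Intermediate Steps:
t = -350 (t = ((7/1)*5)*(-2*5) = ((7*1)*5)*(-10) = (7*5)*(-10) = 35*(-10) = -350)
((-3 + 6)² + t)*(-1*121) = ((-3 + 6)² - 350)*(-1*121) = (3² - 350)*(-121) = (9 - 350)*(-121) = -341*(-121) = 41261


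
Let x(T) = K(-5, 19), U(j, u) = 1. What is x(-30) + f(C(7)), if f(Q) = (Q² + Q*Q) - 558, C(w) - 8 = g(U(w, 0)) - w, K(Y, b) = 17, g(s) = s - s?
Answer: -539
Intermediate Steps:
g(s) = 0
C(w) = 8 - w (C(w) = 8 + (0 - w) = 8 - w)
x(T) = 17
f(Q) = -558 + 2*Q² (f(Q) = (Q² + Q²) - 558 = 2*Q² - 558 = -558 + 2*Q²)
x(-30) + f(C(7)) = 17 + (-558 + 2*(8 - 1*7)²) = 17 + (-558 + 2*(8 - 7)²) = 17 + (-558 + 2*1²) = 17 + (-558 + 2*1) = 17 + (-558 + 2) = 17 - 556 = -539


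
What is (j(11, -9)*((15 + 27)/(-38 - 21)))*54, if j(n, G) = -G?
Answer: -20412/59 ≈ -345.97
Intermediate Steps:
(j(11, -9)*((15 + 27)/(-38 - 21)))*54 = ((-1*(-9))*((15 + 27)/(-38 - 21)))*54 = (9*(42/(-59)))*54 = (9*(42*(-1/59)))*54 = (9*(-42/59))*54 = -378/59*54 = -20412/59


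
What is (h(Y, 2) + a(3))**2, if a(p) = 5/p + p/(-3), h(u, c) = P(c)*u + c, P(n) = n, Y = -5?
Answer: 484/9 ≈ 53.778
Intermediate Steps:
h(u, c) = c + c*u (h(u, c) = c*u + c = c + c*u)
a(p) = 5/p - p/3 (a(p) = 5/p + p*(-1/3) = 5/p - p/3)
(h(Y, 2) + a(3))**2 = (2*(1 - 5) + (5/3 - 1/3*3))**2 = (2*(-4) + (5*(1/3) - 1))**2 = (-8 + (5/3 - 1))**2 = (-8 + 2/3)**2 = (-22/3)**2 = 484/9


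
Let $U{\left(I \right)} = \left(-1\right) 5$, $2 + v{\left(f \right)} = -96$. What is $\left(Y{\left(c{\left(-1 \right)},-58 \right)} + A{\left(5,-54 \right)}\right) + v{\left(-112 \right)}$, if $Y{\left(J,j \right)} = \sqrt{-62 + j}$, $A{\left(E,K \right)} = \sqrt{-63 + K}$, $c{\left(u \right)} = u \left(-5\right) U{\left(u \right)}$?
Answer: $-98 + 2 i \sqrt{30} + 3 i \sqrt{13} \approx -98.0 + 21.771 i$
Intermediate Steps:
$v{\left(f \right)} = -98$ ($v{\left(f \right)} = -2 - 96 = -98$)
$U{\left(I \right)} = -5$
$c{\left(u \right)} = 25 u$ ($c{\left(u \right)} = u \left(-5\right) \left(-5\right) = - 5 u \left(-5\right) = 25 u$)
$\left(Y{\left(c{\left(-1 \right)},-58 \right)} + A{\left(5,-54 \right)}\right) + v{\left(-112 \right)} = \left(\sqrt{-62 - 58} + \sqrt{-63 - 54}\right) - 98 = \left(\sqrt{-120} + \sqrt{-117}\right) - 98 = \left(2 i \sqrt{30} + 3 i \sqrt{13}\right) - 98 = -98 + 2 i \sqrt{30} + 3 i \sqrt{13}$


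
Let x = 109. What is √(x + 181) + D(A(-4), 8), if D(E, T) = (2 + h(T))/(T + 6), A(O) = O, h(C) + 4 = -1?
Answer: -3/14 + √290 ≈ 16.815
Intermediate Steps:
h(C) = -5 (h(C) = -4 - 1 = -5)
D(E, T) = -3/(6 + T) (D(E, T) = (2 - 5)/(T + 6) = -3/(6 + T))
√(x + 181) + D(A(-4), 8) = √(109 + 181) - 3/(6 + 8) = √290 - 3/14 = -3/14 + √290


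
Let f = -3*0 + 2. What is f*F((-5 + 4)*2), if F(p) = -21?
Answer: -42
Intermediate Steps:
f = 2 (f = 0 + 2 = 2)
f*F((-5 + 4)*2) = 2*(-21) = -42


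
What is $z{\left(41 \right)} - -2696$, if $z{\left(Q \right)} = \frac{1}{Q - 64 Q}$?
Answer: $\frac{6963767}{2583} \approx 2696.0$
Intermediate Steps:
$z{\left(Q \right)} = - \frac{1}{63 Q}$ ($z{\left(Q \right)} = \frac{1}{\left(-63\right) Q} = - \frac{1}{63 Q}$)
$z{\left(41 \right)} - -2696 = - \frac{1}{63 \cdot 41} - -2696 = \left(- \frac{1}{63}\right) \frac{1}{41} + 2696 = - \frac{1}{2583} + 2696 = \frac{6963767}{2583}$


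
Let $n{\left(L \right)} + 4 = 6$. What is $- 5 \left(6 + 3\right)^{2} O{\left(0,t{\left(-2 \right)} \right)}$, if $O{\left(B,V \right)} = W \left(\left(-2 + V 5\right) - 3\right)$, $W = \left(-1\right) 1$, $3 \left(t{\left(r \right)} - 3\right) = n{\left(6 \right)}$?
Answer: $5400$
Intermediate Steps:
$n{\left(L \right)} = 2$ ($n{\left(L \right)} = -4 + 6 = 2$)
$t{\left(r \right)} = \frac{11}{3}$ ($t{\left(r \right)} = 3 + \frac{1}{3} \cdot 2 = 3 + \frac{2}{3} = \frac{11}{3}$)
$W = -1$
$O{\left(B,V \right)} = 5 - 5 V$ ($O{\left(B,V \right)} = - (\left(-2 + V 5\right) - 3) = - (\left(-2 + 5 V\right) - 3) = - (-5 + 5 V) = 5 - 5 V$)
$- 5 \left(6 + 3\right)^{2} O{\left(0,t{\left(-2 \right)} \right)} = - 5 \left(6 + 3\right)^{2} \left(5 - \frac{55}{3}\right) = - 5 \cdot 9^{2} \left(5 - \frac{55}{3}\right) = \left(-5\right) 81 \left(- \frac{40}{3}\right) = \left(-405\right) \left(- \frac{40}{3}\right) = 5400$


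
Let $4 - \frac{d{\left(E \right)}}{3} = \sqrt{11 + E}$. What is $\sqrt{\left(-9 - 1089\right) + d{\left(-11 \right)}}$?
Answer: $i \sqrt{1086} \approx 32.955 i$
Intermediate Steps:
$d{\left(E \right)} = 12 - 3 \sqrt{11 + E}$
$\sqrt{\left(-9 - 1089\right) + d{\left(-11 \right)}} = \sqrt{\left(-9 - 1089\right) + \left(12 - 3 \sqrt{11 - 11}\right)} = \sqrt{\left(-9 - 1089\right) + \left(12 - 3 \sqrt{0}\right)} = \sqrt{-1098 + \left(12 - 0\right)} = \sqrt{-1098 + \left(12 + 0\right)} = \sqrt{-1098 + 12} = \sqrt{-1086} = i \sqrt{1086}$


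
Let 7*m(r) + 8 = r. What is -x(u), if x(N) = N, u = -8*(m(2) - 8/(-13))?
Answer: -176/91 ≈ -1.9341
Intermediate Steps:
m(r) = -8/7 + r/7
u = 176/91 (u = -8*((-8/7 + (⅐)*2) - 8/(-13)) = -8*((-8/7 + 2/7) - 8*(-1/13)) = -8*(-6/7 + 8/13) = -8*(-22/91) = 176/91 ≈ 1.9341)
-x(u) = -1*176/91 = -176/91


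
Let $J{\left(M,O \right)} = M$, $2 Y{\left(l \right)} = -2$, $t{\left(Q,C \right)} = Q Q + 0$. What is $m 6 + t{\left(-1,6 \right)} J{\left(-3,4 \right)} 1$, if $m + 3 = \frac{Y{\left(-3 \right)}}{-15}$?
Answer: $- \frac{103}{5} \approx -20.6$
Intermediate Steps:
$t{\left(Q,C \right)} = Q^{2}$ ($t{\left(Q,C \right)} = Q^{2} + 0 = Q^{2}$)
$Y{\left(l \right)} = -1$ ($Y{\left(l \right)} = \frac{1}{2} \left(-2\right) = -1$)
$m = - \frac{44}{15}$ ($m = -3 - \frac{1}{-15} = -3 - - \frac{1}{15} = -3 + \frac{1}{15} = - \frac{44}{15} \approx -2.9333$)
$m 6 + t{\left(-1,6 \right)} J{\left(-3,4 \right)} 1 = \left(- \frac{44}{15}\right) 6 + \left(-1\right)^{2} \left(-3\right) 1 = - \frac{88}{5} + 1 \left(-3\right) 1 = - \frac{88}{5} - 3 = - \frac{103}{5}$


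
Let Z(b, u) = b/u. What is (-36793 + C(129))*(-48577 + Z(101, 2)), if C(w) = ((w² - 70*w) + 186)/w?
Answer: 76647606750/43 ≈ 1.7825e+9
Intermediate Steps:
C(w) = (186 + w² - 70*w)/w
(-36793 + C(129))*(-48577 + Z(101, 2)) = (-36793 + (-70 + 129 + 186/129))*(-48577 + 101/2) = (-36793 + (-70 + 129 + 186*(1/129)))*(-48577 + 101*(½)) = (-36793 + (-70 + 129 + 62/43))*(-48577 + 101/2) = (-36793 + 2599/43)*(-97053/2) = -1579500/43*(-97053/2) = 76647606750/43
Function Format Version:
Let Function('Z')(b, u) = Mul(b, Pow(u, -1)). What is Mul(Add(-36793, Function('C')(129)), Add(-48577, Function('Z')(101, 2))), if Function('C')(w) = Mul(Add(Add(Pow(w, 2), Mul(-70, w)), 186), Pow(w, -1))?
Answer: Rational(76647606750, 43) ≈ 1.7825e+9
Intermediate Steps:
Function('C')(w) = Mul(Pow(w, -1), Add(186, Pow(w, 2), Mul(-70, w))) (Function('C')(w) = Mul(Add(186, Pow(w, 2), Mul(-70, w)), Pow(w, -1)) = Mul(Pow(w, -1), Add(186, Pow(w, 2), Mul(-70, w))))
Mul(Add(-36793, Function('C')(129)), Add(-48577, Function('Z')(101, 2))) = Mul(Add(-36793, Add(-70, 129, Mul(186, Pow(129, -1)))), Add(-48577, Mul(101, Pow(2, -1)))) = Mul(Add(-36793, Add(-70, 129, Mul(186, Rational(1, 129)))), Add(-48577, Mul(101, Rational(1, 2)))) = Mul(Add(-36793, Add(-70, 129, Rational(62, 43))), Add(-48577, Rational(101, 2))) = Mul(Add(-36793, Rational(2599, 43)), Rational(-97053, 2)) = Mul(Rational(-1579500, 43), Rational(-97053, 2)) = Rational(76647606750, 43)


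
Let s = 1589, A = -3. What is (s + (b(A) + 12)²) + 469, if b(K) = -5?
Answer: 2107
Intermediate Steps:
(s + (b(A) + 12)²) + 469 = (1589 + (-5 + 12)²) + 469 = (1589 + 7²) + 469 = (1589 + 49) + 469 = 1638 + 469 = 2107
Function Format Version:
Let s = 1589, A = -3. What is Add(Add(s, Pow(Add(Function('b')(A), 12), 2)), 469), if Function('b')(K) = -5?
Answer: 2107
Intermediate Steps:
Add(Add(s, Pow(Add(Function('b')(A), 12), 2)), 469) = Add(Add(1589, Pow(Add(-5, 12), 2)), 469) = Add(Add(1589, Pow(7, 2)), 469) = Add(Add(1589, 49), 469) = Add(1638, 469) = 2107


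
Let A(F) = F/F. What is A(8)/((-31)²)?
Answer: 1/961 ≈ 0.0010406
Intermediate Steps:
A(F) = 1
A(8)/((-31)²) = 1/(-31)² = 1/961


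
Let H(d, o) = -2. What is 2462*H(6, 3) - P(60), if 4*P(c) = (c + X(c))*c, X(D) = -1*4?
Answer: -5764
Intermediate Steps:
X(D) = -4
P(c) = c*(-4 + c)/4 (P(c) = ((c - 4)*c)/4 = ((-4 + c)*c)/4 = (c*(-4 + c))/4 = c*(-4 + c)/4)
2462*H(6, 3) - P(60) = 2462*(-2) - 60*(-4 + 60)/4 = -4924 - 60*56/4 = -4924 - 1*840 = -4924 - 840 = -5764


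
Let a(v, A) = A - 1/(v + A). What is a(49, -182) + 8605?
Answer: 1120260/133 ≈ 8423.0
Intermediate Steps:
a(v, A) = A - 1/(A + v)
a(49, -182) + 8605 = (-1 + (-182)**2 - 182*49)/(-182 + 49) + 8605 = (-1 + 33124 - 8918)/(-133) + 8605 = -1/133*24205 + 8605 = -24205/133 + 8605 = 1120260/133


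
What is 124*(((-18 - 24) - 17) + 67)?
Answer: 992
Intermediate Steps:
124*(((-18 - 24) - 17) + 67) = 124*((-42 - 17) + 67) = 124*(-59 + 67) = 124*8 = 992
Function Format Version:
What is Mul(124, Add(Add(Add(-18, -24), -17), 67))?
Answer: 992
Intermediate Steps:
Mul(124, Add(Add(Add(-18, -24), -17), 67)) = Mul(124, Add(Add(-42, -17), 67)) = Mul(124, Add(-59, 67)) = Mul(124, 8) = 992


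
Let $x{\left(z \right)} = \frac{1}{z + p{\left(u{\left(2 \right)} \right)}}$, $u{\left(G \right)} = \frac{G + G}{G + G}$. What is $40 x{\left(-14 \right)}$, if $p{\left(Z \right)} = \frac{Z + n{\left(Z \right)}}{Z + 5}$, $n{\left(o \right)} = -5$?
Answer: $- \frac{30}{11} \approx -2.7273$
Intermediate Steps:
$u{\left(G \right)} = 1$ ($u{\left(G \right)} = \frac{2 G}{2 G} = 2 G \frac{1}{2 G} = 1$)
$p{\left(Z \right)} = \frac{-5 + Z}{5 + Z}$ ($p{\left(Z \right)} = \frac{Z - 5}{Z + 5} = \frac{-5 + Z}{5 + Z}$)
$x{\left(z \right)} = \frac{1}{- \frac{2}{3} + z}$ ($x{\left(z \right)} = \frac{1}{z + \frac{-5 + 1}{5 + 1}} = \frac{1}{z + \frac{1}{6} \left(-4\right)} = \frac{1}{z - \frac{2}{3}} = \frac{1}{- \frac{2}{3} + z}$)
$40 x{\left(-14 \right)} = 40 \frac{3}{-2 + 3 \left(-14\right)} = 40 \frac{3}{-2 - 42} = 40 \frac{3}{-44} = 40 \cdot 3 \left(- \frac{1}{44}\right) = 40 \left(- \frac{3}{44}\right) = - \frac{30}{11}$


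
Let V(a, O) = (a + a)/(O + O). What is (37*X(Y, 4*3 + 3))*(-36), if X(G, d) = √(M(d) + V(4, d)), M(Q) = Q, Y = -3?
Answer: -444*√3435/5 ≈ -5204.5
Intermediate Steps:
V(a, O) = a/O (V(a, O) = (2*a)/((2*O)) = (2*a)*(1/(2*O)) = a/O)
X(G, d) = √(d + 4/d)
(37*X(Y, 4*3 + 3))*(-36) = (37*√((4*3 + 3) + 4/(4*3 + 3)))*(-36) = (37*√((12 + 3) + 4/(12 + 3)))*(-36) = (37*√(15 + 4/15))*(-36) = (37*√(229/15))*(-36) = (37*(√3435/15))*(-36) = (37*√3435/15)*(-36) = -444*√3435/5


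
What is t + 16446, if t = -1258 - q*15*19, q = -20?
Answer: 20888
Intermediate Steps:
t = 4442 (t = -1258 - (-20*15)*19 = -1258 - (-300)*19 = -1258 - 1*(-5700) = -1258 + 5700 = 4442)
t + 16446 = 4442 + 16446 = 20888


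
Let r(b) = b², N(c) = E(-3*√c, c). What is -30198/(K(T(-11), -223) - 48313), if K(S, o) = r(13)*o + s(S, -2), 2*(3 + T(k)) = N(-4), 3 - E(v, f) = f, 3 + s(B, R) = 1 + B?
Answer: 60396/172003 ≈ 0.35113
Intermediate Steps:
s(B, R) = -2 + B (s(B, R) = -3 + (1 + B) = -2 + B)
E(v, f) = 3 - f
N(c) = 3 - c
T(k) = ½ (T(k) = -3 + (3 - 1*(-4))/2 = -3 + (3 + 4)/2 = -3 + (½)*7 = -3 + 7/2 = ½)
K(S, o) = -2 + S + 169*o (K(S, o) = 13²*o + (-2 + S) = 169*o + (-2 + S) = -2 + S + 169*o)
-30198/(K(T(-11), -223) - 48313) = -30198/((-2 + ½ + 169*(-223)) - 48313) = -30198/((-2 + ½ - 37687) - 48313) = -30198/(-75377/2 - 48313) = -30198/(-172003/2) = -30198*(-2/172003) = 60396/172003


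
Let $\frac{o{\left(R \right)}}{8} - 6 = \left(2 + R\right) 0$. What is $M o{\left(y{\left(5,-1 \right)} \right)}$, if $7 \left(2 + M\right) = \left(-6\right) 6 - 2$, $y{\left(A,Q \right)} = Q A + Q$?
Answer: $- \frac{2496}{7} \approx -356.57$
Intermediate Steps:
$y{\left(A,Q \right)} = Q + A Q$ ($y{\left(A,Q \right)} = A Q + Q = Q + A Q$)
$o{\left(R \right)} = 48$ ($o{\left(R \right)} = 48 + 8 \left(2 + R\right) 0 = 48 + 8 \cdot 0 = 48 + 0 = 48$)
$M = - \frac{52}{7}$ ($M = -2 + \frac{\left(-6\right) 6 - 2}{7} = -2 + \frac{-36 - 2}{7} = -2 + \frac{1}{7} \left(-38\right) = -2 - \frac{38}{7} = - \frac{52}{7} \approx -7.4286$)
$M o{\left(y{\left(5,-1 \right)} \right)} = \left(- \frac{52}{7}\right) 48 = - \frac{2496}{7}$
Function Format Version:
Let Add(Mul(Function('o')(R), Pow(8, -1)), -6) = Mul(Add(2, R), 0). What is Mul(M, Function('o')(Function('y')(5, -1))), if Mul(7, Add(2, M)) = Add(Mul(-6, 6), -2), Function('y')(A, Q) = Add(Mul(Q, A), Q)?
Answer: Rational(-2496, 7) ≈ -356.57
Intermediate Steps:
Function('y')(A, Q) = Add(Q, Mul(A, Q)) (Function('y')(A, Q) = Add(Mul(A, Q), Q) = Add(Q, Mul(A, Q)))
Function('o')(R) = 48 (Function('o')(R) = Add(48, Mul(8, Mul(Add(2, R), 0))) = Add(48, Mul(8, 0)) = Add(48, 0) = 48)
M = Rational(-52, 7) (M = Add(-2, Mul(Rational(1, 7), Add(Mul(-6, 6), -2))) = Add(-2, Mul(Rational(1, 7), Add(-36, -2))) = Add(-2, Mul(Rational(1, 7), -38)) = Add(-2, Rational(-38, 7)) = Rational(-52, 7) ≈ -7.4286)
Mul(M, Function('o')(Function('y')(5, -1))) = Mul(Rational(-52, 7), 48) = Rational(-2496, 7)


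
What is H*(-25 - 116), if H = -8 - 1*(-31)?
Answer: -3243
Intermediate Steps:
H = 23 (H = -8 + 31 = 23)
H*(-25 - 116) = 23*(-25 - 116) = 23*(-141) = -3243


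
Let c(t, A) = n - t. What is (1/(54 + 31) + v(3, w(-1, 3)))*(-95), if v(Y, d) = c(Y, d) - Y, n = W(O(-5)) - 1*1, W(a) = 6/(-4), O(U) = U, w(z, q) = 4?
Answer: 27417/34 ≈ 806.38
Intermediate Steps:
W(a) = -3/2 (W(a) = 6*(-¼) = -3/2)
n = -5/2 (n = -3/2 - 1*1 = -3/2 - 1 = -5/2 ≈ -2.5000)
c(t, A) = -5/2 - t
v(Y, d) = -5/2 - 2*Y (v(Y, d) = (-5/2 - Y) - Y = -5/2 - 2*Y)
(1/(54 + 31) + v(3, w(-1, 3)))*(-95) = (1/(54 + 31) + (-5/2 - 2*3))*(-95) = (1/85 + (-5/2 - 6))*(-95) = (1/85 - 17/2)*(-95) = -1443/170*(-95) = 27417/34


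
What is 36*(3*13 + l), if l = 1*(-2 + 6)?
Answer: 1548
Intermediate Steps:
l = 4 (l = 1*4 = 4)
36*(3*13 + l) = 36*(3*13 + 4) = 36*(39 + 4) = 36*43 = 1548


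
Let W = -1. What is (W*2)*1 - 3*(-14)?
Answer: 40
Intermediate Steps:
(W*2)*1 - 3*(-14) = -1*2*1 - 3*(-14) = -2*1 + 42 = -2 + 42 = 40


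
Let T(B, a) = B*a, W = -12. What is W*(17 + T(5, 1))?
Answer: -264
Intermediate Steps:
W*(17 + T(5, 1)) = -12*(17 + 5*1) = -12*(17 + 5) = -12*22 = -264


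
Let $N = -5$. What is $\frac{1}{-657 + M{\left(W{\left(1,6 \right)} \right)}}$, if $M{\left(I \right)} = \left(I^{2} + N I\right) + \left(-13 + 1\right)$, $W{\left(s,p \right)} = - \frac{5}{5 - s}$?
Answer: $- \frac{16}{10579} \approx -0.0015124$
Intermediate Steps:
$M{\left(I \right)} = -12 + I^{2} - 5 I$ ($M{\left(I \right)} = \left(I^{2} - 5 I\right) + \left(-13 + 1\right) = \left(I^{2} - 5 I\right) - 12 = -12 + I^{2} - 5 I$)
$\frac{1}{-657 + M{\left(W{\left(1,6 \right)} \right)}} = \frac{1}{-657 - \left(12 - \frac{25}{\left(-5 + 1\right)^{2}} + 5 \cdot 5 \frac{1}{-5 + 1}\right)} = \frac{1}{-657 - \left(12 - \frac{25}{16} + 5 \cdot 5 \frac{1}{-4}\right)} = \frac{1}{-657 - \left(12 - \frac{25}{16} + 5 \cdot 5 \left(- \frac{1}{4}\right)\right)} = \frac{1}{-657 - \left(\frac{23}{4} - \frac{25}{16}\right)} = \frac{1}{-657 + \left(-12 + \frac{25}{16} + \frac{25}{4}\right)} = \frac{1}{-657 - \frac{67}{16}} = \frac{1}{- \frac{10579}{16}} = - \frac{16}{10579}$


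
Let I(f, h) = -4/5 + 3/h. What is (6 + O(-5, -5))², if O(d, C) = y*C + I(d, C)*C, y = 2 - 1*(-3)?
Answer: 144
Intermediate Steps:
I(f, h) = -⅘ + 3/h (I(f, h) = -4*⅕ + 3/h = -⅘ + 3/h)
y = 5 (y = 2 + 3 = 5)
O(d, C) = 5*C + C*(-⅘ + 3/C) (O(d, C) = 5*C + (-⅘ + 3/C)*C = 5*C + C*(-⅘ + 3/C))
(6 + O(-5, -5))² = (6 + (3 + (21/5)*(-5)))² = (6 + (3 - 21))² = (6 - 18)² = (-12)² = 144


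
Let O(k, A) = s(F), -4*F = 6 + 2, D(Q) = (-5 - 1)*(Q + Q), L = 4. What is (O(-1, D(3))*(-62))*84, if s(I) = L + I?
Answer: -10416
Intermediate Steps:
D(Q) = -12*Q
F = -2 (F = -(6 + 2)/4 = -¼*8 = -2)
s(I) = 4 + I
O(k, A) = 2 (O(k, A) = 4 - 2 = 2)
(O(-1, D(3))*(-62))*84 = (2*(-62))*84 = -124*84 = -10416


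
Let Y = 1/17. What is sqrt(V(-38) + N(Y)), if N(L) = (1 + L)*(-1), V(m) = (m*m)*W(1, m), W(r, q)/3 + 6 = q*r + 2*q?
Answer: 3*I*sqrt(16692674)/17 ≈ 721.0*I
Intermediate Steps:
W(r, q) = -18 + 6*q + 3*q*r (W(r, q) = -18 + 3*(q*r + 2*q) = -18 + 3*(2*q + q*r) = -18 + (6*q + 3*q*r) = -18 + 6*q + 3*q*r)
V(m) = m**2*(-18 + 9*m) (V(m) = (m*m)*(-18 + 6*m + 3*m*1) = m**2*(-18 + 6*m + 3*m) = m**2*(-18 + 9*m))
Y = 1/17 ≈ 0.058824
N(L) = -1 - L
sqrt(V(-38) + N(Y)) = sqrt(9*(-38)**2*(-2 - 38) + (-1 - 1*1/17)) = sqrt(9*1444*(-40) + (-1 - 1/17)) = sqrt(-519840 - 18/17) = sqrt(-8837298/17) = 3*I*sqrt(16692674)/17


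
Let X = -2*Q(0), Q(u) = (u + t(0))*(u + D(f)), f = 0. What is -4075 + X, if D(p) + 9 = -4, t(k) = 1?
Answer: -4049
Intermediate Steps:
D(p) = -13 (D(p) = -9 - 4 = -13)
Q(u) = (1 + u)*(-13 + u) (Q(u) = (u + 1)*(u - 13) = (1 + u)*(-13 + u))
X = 26 (X = -2*(-13 + 0² - 12*0) = -2*(-13 + 0 + 0) = -2*(-13) = 26)
-4075 + X = -4075 + 26 = -4049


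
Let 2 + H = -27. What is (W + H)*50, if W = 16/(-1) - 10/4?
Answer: -2375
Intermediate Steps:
W = -37/2 (W = 16*(-1) - 10*¼ = -16 - 5/2 = -37/2 ≈ -18.500)
H = -29 (H = -2 - 27 = -29)
(W + H)*50 = (-37/2 - 29)*50 = -95/2*50 = -2375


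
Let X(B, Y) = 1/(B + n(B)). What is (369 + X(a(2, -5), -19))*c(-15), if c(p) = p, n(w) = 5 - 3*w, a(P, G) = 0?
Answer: -5538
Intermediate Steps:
X(B, Y) = 1/(5 - 2*B) (X(B, Y) = 1/(B + (5 - 3*B)) = 1/(5 - 2*B))
(369 + X(a(2, -5), -19))*c(-15) = (369 - 1/(-5 + 2*0))*(-15) = (369 - 1/(-5 + 0))*(-15) = (369 - 1/(-5))*(-15) = (369 - 1*(-⅕))*(-15) = (369 + ⅕)*(-15) = (1846/5)*(-15) = -5538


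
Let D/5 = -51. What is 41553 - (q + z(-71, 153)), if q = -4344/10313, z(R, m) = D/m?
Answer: 1285672864/30939 ≈ 41555.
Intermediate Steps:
D = -255 (D = 5*(-51) = -255)
z(R, m) = -255/m
q = -4344/10313 (q = -4344*1/10313 = -4344/10313 ≈ -0.42122)
41553 - (q + z(-71, 153)) = 41553 - (-4344/10313 - 255/153) = 41553 - (-4344/10313 - 255*1/153) = 41553 - (-4344/10313 - 5/3) = 41553 - 1*(-64597/30939) = 41553 + 64597/30939 = 1285672864/30939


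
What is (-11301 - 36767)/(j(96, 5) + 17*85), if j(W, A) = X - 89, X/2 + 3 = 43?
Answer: -12017/359 ≈ -33.474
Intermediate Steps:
X = 80 (X = -6 + 2*43 = -6 + 86 = 80)
j(W, A) = -9 (j(W, A) = 80 - 89 = -9)
(-11301 - 36767)/(j(96, 5) + 17*85) = (-11301 - 36767)/(-9 + 17*85) = -48068/(-9 + 1445) = -48068/1436 = -48068*1/1436 = -12017/359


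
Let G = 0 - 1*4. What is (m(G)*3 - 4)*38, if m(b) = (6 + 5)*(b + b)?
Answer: -10184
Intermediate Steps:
G = -4 (G = 0 - 4 = -4)
m(b) = 22*b (m(b) = 11*(2*b) = 22*b)
(m(G)*3 - 4)*38 = ((22*(-4))*3 - 4)*38 = (-88*3 - 4)*38 = (-264 - 4)*38 = -268*38 = -10184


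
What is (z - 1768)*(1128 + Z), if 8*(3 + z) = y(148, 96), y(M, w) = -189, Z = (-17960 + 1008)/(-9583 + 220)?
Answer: -18984289814/9363 ≈ -2.0276e+6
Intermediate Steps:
Z = 16952/9363 (Z = -16952/(-9363) = -16952*(-1/9363) = 16952/9363 ≈ 1.8105)
z = -213/8 (z = -3 + (⅛)*(-189) = -3 - 189/8 = -213/8 ≈ -26.625)
(z - 1768)*(1128 + Z) = (-213/8 - 1768)*(1128 + 16952/9363) = -14357/8*10578416/9363 = -18984289814/9363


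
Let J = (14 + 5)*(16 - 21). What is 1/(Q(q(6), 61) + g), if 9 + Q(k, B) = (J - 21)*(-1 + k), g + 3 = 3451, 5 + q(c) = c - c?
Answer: 1/4135 ≈ 0.00024184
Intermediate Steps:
q(c) = -5 (q(c) = -5 + (c - c) = -5 + 0 = -5)
J = -95 (J = 19*(-5) = -95)
g = 3448 (g = -3 + 3451 = 3448)
Q(k, B) = 107 - 116*k (Q(k, B) = -9 + (-95 - 21)*(-1 + k) = -9 - 116*(-1 + k) = -9 + (116 - 116*k) = 107 - 116*k)
1/(Q(q(6), 61) + g) = 1/((107 - 116*(-5)) + 3448) = 1/((107 + 580) + 3448) = 1/(687 + 3448) = 1/4135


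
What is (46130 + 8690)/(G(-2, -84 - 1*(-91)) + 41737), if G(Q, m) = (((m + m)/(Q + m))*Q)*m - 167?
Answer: 137050/103827 ≈ 1.3200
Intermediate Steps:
G(Q, m) = -167 + 2*Q*m²/(Q + m) (G(Q, m) = (((2*m)/(Q + m))*Q)*m - 167 = ((2*m/(Q + m))*Q)*m - 167 = (2*Q*m/(Q + m))*m - 167 = 2*Q*m²/(Q + m) - 167 = -167 + 2*Q*m²/(Q + m))
(46130 + 8690)/(G(-2, -84 - 1*(-91)) + 41737) = (46130 + 8690)/((-167*(-2) - 167*(-84 - 1*(-91)) + 2*(-2)*(-84 - 1*(-91))²)/(-2 + (-84 - 1*(-91))) + 41737) = 54820/((334 - 167*(-84 + 91) + 2*(-2)*(-84 + 91)²)/(-2 + (-84 + 91)) + 41737) = 54820/((334 - 167*7 + 2*(-2)*7²)/(-2 + 7) + 41737) = 54820/((334 - 1169 + 2*(-2)*49)/5 + 41737) = 54820/((334 - 1169 - 196)/5 + 41737) = 54820/((⅕)*(-1031) + 41737) = 54820/(-1031/5 + 41737) = 54820/(207654/5) = 54820*(5/207654) = 137050/103827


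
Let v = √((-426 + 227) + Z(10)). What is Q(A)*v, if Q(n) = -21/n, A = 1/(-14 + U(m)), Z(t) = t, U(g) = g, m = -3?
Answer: 1071*I*√21 ≈ 4907.9*I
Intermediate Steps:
A = -1/17 (A = 1/(-14 - 3) = 1/(-17) = -1/17 ≈ -0.058824)
v = 3*I*√21 (v = √((-426 + 227) + 10) = √(-199 + 10) = √(-189) = 3*I*√21 ≈ 13.748*I)
Q(A)*v = (-21/(-1/17))*(3*I*√21) = (-21*(-17))*(3*I*√21) = 357*(3*I*√21) = 1071*I*√21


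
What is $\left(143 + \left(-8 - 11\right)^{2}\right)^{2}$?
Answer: $254016$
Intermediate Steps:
$\left(143 + \left(-8 - 11\right)^{2}\right)^{2} = \left(143 + \left(-19\right)^{2}\right)^{2} = \left(143 + 361\right)^{2} = 504^{2} = 254016$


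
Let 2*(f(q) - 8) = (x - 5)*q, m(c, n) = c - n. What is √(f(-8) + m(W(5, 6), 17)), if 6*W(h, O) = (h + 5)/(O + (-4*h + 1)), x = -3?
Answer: 2*√8697/39 ≈ 4.7824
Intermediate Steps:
W(h, O) = (5 + h)/(6*(1 + O - 4*h)) (W(h, O) = ((h + 5)/(O + (-4*h + 1)))/6 = ((5 + h)/(O + (1 - 4*h)))/6 = ((5 + h)/(1 + O - 4*h))/6 = (5 + h)/(6*(1 + O - 4*h)))
f(q) = 8 - 4*q (f(q) = 8 + ((-3 - 5)*q)/2 = 8 + (-8*q)/2 = 8 - 4*q)
√(f(-8) + m(W(5, 6), 17)) = √((8 - 4*(-8)) + ((5 + 5)/(6*(1 + 6 - 4*5)) - 1*17)) = √((8 + 32) + ((⅙)*10/(1 + 6 - 20) - 17)) = √(40 + ((⅙)*10/(-13) - 17)) = √(40 + ((⅙)*(-1/13)*10 - 17)) = √(40 + (-5/39 - 17)) = √(40 - 668/39) = √(892/39) = 2*√8697/39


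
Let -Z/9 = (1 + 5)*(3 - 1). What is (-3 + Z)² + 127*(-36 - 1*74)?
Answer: -1649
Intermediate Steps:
Z = -108 (Z = -9*(1 + 5)*(3 - 1) = -54*2 = -9*12 = -108)
(-3 + Z)² + 127*(-36 - 1*74) = (-3 - 108)² + 127*(-36 - 1*74) = (-111)² + 127*(-36 - 74) = 12321 + 127*(-110) = 12321 - 13970 = -1649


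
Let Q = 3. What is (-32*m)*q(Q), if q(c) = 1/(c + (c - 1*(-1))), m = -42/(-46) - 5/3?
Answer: 1664/483 ≈ 3.4451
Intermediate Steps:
m = -52/69 (m = -42*(-1/46) - 5*1/3 = 21/23 - 5/3 = -52/69 ≈ -0.75362)
q(c) = 1/(1 + 2*c) (q(c) = 1/(c + (c + 1)) = 1/(c + (1 + c)) = 1/(1 + 2*c))
(-32*m)*q(Q) = (-32*(-52/69))/(1 + 2*3) = 1664/(69*(1 + 6)) = (1664/69)/7 = (1664/69)*(1/7) = 1664/483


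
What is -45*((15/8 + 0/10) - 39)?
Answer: 13365/8 ≈ 1670.6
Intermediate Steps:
-45*((15/8 + 0/10) - 39) = -45*((15*(⅛) + 0*(⅒)) - 39) = -45*((15/8 + 0) - 39) = -45*(15/8 - 39) = -45*(-297/8) = 13365/8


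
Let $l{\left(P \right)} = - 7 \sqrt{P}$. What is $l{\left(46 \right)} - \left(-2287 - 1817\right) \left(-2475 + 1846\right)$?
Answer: $-2581416 - 7 \sqrt{46} \approx -2.5815 \cdot 10^{6}$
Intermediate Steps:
$l{\left(46 \right)} - \left(-2287 - 1817\right) \left(-2475 + 1846\right) = - 7 \sqrt{46} - \left(-2287 - 1817\right) \left(-2475 + 1846\right) = - 7 \sqrt{46} - \left(-4104\right) \left(-629\right) = - 7 \sqrt{46} - 2581416 = -2581416 - 7 \sqrt{46}$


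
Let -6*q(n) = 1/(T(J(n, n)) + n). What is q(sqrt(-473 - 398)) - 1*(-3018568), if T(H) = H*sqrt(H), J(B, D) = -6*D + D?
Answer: 3018568 - 1/(6*I*sqrt(871) + 30*sqrt(5)*871**(3/4)*(-I)**(3/2)) ≈ 3.0186e+6 - 6.5727e-5*I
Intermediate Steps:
J(B, D) = -5*D
T(H) = H**(3/2)
q(n) = -1/(6*(n + 5*sqrt(5)*(-n)**(3/2))) (q(n) = -1/(6*((-5*n)**(3/2) + n)) = -1/(6*(5*sqrt(5)*(-n)**(3/2) + n)) = -1/(6*(n + 5*sqrt(5)*(-n)**(3/2))))
q(sqrt(-473 - 398)) - 1*(-3018568) = -1/(6*sqrt(-473 - 398) + 30*sqrt(5)*(-sqrt(-473 - 398))**(3/2)) - 1*(-3018568) = -1/(6*sqrt(-871) + 30*sqrt(5)*(-sqrt(-871))**(3/2)) + 3018568 = -1/(6*(I*sqrt(871)) + 30*sqrt(5)*(-I*sqrt(871))**(3/2)) + 3018568 = -1/(6*I*sqrt(871) + 30*sqrt(5)*(-I*sqrt(871))**(3/2)) + 3018568 = -1/(6*I*sqrt(871) + 30*sqrt(5)*(871**(3/4)*(-I)**(3/2))) + 3018568 = -1/(6*I*sqrt(871) + 30*sqrt(5)*871**(3/4)*(-I)**(3/2)) + 3018568 = 3018568 - 1/(6*I*sqrt(871) + 30*sqrt(5)*871**(3/4)*(-I)**(3/2))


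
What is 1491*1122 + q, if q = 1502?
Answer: 1674404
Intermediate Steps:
1491*1122 + q = 1491*1122 + 1502 = 1672902 + 1502 = 1674404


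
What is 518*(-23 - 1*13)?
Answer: -18648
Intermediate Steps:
518*(-23 - 1*13) = 518*(-23 - 13) = 518*(-36) = -18648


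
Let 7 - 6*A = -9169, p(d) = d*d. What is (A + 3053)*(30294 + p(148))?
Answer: 717565906/3 ≈ 2.3919e+8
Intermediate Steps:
p(d) = d²
A = 4588/3 (A = 7/6 - ⅙*(-9169) = 7/6 + 9169/6 = 4588/3 ≈ 1529.3)
(A + 3053)*(30294 + p(148)) = (4588/3 + 3053)*(30294 + 148²) = 13747*(30294 + 21904)/3 = (13747/3)*52198 = 717565906/3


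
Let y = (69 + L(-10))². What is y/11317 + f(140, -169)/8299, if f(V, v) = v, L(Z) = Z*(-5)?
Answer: 115609566/93919783 ≈ 1.2309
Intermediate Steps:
L(Z) = -5*Z
y = 14161 (y = (69 - 5*(-10))² = (69 + 50)² = 119² = 14161)
y/11317 + f(140, -169)/8299 = 14161/11317 - 169/8299 = 115609566/93919783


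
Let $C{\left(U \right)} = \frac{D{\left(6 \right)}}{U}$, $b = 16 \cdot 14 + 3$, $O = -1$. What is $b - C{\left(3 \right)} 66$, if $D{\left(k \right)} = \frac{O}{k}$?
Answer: $\frac{692}{3} \approx 230.67$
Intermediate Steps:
$b = 227$ ($b = 224 + 3 = 227$)
$D{\left(k \right)} = - \frac{1}{k}$
$C{\left(U \right)} = - \frac{1}{6 U}$ ($C{\left(U \right)} = \frac{\left(-1\right) \frac{1}{6}}{U} = - \frac{1}{6 U}$)
$b - C{\left(3 \right)} 66 = 227 - - \frac{1}{6 \cdot 3} \cdot 66 = 227 - \left(- \frac{1}{6}\right) \frac{1}{3} \cdot 66 = 227 - \left(- \frac{1}{18}\right) 66 = 227 - - \frac{11}{3} = 227 + \frac{11}{3} = \frac{692}{3}$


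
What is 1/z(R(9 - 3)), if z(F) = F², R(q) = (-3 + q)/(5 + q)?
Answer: 121/9 ≈ 13.444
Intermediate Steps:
R(q) = (-3 + q)/(5 + q)
1/z(R(9 - 3)) = 1/(((-3 + (9 - 3))/(5 + (9 - 3)))²) = 1/(((-3 + 6)/(5 + 6))²) = 1/((3/11)²) = 1/(9/121) = 121/9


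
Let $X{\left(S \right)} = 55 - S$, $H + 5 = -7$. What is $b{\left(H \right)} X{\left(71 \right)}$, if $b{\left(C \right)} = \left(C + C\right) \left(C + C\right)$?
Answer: $-9216$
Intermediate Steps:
$H = -12$ ($H = -5 - 7 = -12$)
$b{\left(C \right)} = 4 C^{2}$ ($b{\left(C \right)} = 2 C 2 C = 4 C^{2}$)
$b{\left(H \right)} X{\left(71 \right)} = 4 \left(-12\right)^{2} \left(55 - 71\right) = 4 \cdot 144 \left(55 - 71\right) = 576 \left(-16\right) = -9216$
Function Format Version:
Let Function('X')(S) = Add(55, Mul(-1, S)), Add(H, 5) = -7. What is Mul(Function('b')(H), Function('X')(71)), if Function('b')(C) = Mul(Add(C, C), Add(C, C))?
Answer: -9216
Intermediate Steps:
H = -12 (H = Add(-5, -7) = -12)
Function('b')(C) = Mul(4, Pow(C, 2)) (Function('b')(C) = Mul(Mul(2, C), Mul(2, C)) = Mul(4, Pow(C, 2)))
Mul(Function('b')(H), Function('X')(71)) = Mul(Mul(4, Pow(-12, 2)), Add(55, Mul(-1, 71))) = Mul(Mul(4, 144), Add(55, -71)) = Mul(576, -16) = -9216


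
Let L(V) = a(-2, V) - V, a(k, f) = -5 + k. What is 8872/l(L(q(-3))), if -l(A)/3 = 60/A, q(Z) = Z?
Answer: 8872/45 ≈ 197.16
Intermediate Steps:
L(V) = -7 - V (L(V) = (-5 - 2) - V = -7 - V)
l(A) = -180/A
8872/l(L(q(-3))) = 8872/((-180/(-7 - 1*(-3)))) = 8872/((-180/(-7 + 3))) = 8872/((-180/(-4))) = 8872/((-180*(-¼))) = 8872/45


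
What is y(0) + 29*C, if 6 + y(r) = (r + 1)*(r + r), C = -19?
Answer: -557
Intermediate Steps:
y(r) = -6 + 2*r*(1 + r) (y(r) = -6 + (r + 1)*(r + r) = -6 + (1 + r)*(2*r) = -6 + 2*r*(1 + r))
y(0) + 29*C = (-6 + 2*0 + 2*0²) + 29*(-19) = (-6 + 0 + 2*0) - 551 = (-6 + 0 + 0) - 551 = -6 - 551 = -557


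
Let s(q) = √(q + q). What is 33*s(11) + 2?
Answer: 2 + 33*√22 ≈ 156.78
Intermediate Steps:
s(q) = √2*√q (s(q) = √(2*q) = √2*√q)
33*s(11) + 2 = 33*(√2*√11) + 2 = 33*√22 + 2 = 2 + 33*√22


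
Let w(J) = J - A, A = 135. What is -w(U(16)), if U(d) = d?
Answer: 119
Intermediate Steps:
w(J) = -135 + J (w(J) = J - 1*135 = J - 135 = -135 + J)
-w(U(16)) = -(-135 + 16) = -1*(-119) = 119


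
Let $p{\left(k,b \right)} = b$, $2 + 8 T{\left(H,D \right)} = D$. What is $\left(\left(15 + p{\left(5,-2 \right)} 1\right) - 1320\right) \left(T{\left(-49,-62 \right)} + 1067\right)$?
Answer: $-1384113$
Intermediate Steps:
$T{\left(H,D \right)} = - \frac{1}{4} + \frac{D}{8}$
$\left(\left(15 + p{\left(5,-2 \right)} 1\right) - 1320\right) \left(T{\left(-49,-62 \right)} + 1067\right) = \left(\left(15 - 2\right) - 1320\right) \left(\left(- \frac{1}{4} + \frac{1}{8} \left(-62\right)\right) + 1067\right) = \left(\left(15 - 2\right) - 1320\right) \left(\left(- \frac{1}{4} - \frac{31}{4}\right) + 1067\right) = \left(13 - 1320\right) \left(-8 + 1067\right) = \left(-1307\right) 1059 = -1384113$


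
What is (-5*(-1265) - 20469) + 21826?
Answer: 7682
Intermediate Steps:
(-5*(-1265) - 20469) + 21826 = (6325 - 20469) + 21826 = -14144 + 21826 = 7682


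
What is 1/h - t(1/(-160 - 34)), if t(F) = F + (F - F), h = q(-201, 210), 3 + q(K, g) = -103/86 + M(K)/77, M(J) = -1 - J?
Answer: -1274071/2055818 ≈ -0.61974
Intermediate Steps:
q(K, g) = -27883/6622 - K/77 (q(K, g) = -3 + (-103/86 + (-1 - K)/77) = -3 + (-103*1/86 + (-1 - K)*(1/77)) = -3 + (-103/86 + (-1/77 - K/77)) = -3 + (-8017/6622 - K/77) = -27883/6622 - K/77)
h = -10597/6622 (h = -27883/6622 - 1/77*(-201) = -27883/6622 + 201/77 = -10597/6622 ≈ -1.6003)
t(F) = F (t(F) = F + 0 = F)
1/h - t(1/(-160 - 34)) = 1/(-10597/6622) - 1/(-160 - 34) = -6622/10597 - 1/(-194) = -6622/10597 - 1*(-1/194) = -6622/10597 + 1/194 = -1274071/2055818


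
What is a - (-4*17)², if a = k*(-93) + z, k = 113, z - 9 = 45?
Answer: -15079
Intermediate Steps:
z = 54 (z = 9 + 45 = 54)
a = -10455 (a = 113*(-93) + 54 = -10509 + 54 = -10455)
a - (-4*17)² = -10455 - (-4*17)² = -10455 - 1*(-68)² = -10455 - 1*4624 = -10455 - 4624 = -15079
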